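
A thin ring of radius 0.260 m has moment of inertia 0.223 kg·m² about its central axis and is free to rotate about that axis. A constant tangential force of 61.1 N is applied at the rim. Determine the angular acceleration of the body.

α ≈ 71.2 rad/s²

τ = F R = (61.1)(0.260) = 15.89 N·m.
Newton's second law for rotation, τ = Iα, gives α = τ/I = 15.89/0.2230 = 71.24 rad/s².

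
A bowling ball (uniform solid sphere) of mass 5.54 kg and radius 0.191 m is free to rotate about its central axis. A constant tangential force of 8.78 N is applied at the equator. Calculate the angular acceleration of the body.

I = (2/5)MR² = (2/5)(5.54)(0.191)² = 0.08084 kg·m².
τ = F R = (8.78)(0.191) = 1.677 N·m.
Newton's second law for rotation, τ = Iα, gives α = τ/I = 1.677/0.08084 = 20.74 rad/s².

α ≈ 20.7 rad/s²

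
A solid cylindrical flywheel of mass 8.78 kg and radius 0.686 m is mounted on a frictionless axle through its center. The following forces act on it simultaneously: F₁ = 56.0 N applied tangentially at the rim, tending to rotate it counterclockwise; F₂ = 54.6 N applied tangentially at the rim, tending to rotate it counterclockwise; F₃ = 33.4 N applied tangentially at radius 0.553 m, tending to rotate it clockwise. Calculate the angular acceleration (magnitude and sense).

α ≈ 27.8 rad/s², counterclockwise

I = ½MR² = (1/2)(8.78)(0.686)² = 2.066 kg·m².
Taking counterclockwise as positive: τ₁ = +(56.0)(0.686) = +38.42 N·m; τ₂ = +(54.6)(0.686) = +37.46 N·m; τ₃ = −(33.4)(0.553) = −18.47 N·m.
Net torque τ = 57.40 N·m.
α = τ/I = 57.40/2.066 = 27.78 rad/s².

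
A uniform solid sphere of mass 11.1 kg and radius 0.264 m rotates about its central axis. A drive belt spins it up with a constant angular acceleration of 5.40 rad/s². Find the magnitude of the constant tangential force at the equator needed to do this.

I = (2/5)MR² = (2/5)(11.1)(0.264)² = 0.3095 kg·m².
The required torque is τ = Iα = (0.3095)(5.400) = 1.671 N·m.
A tangential force at the equator gives τ = FR, so F = τ/R = 1.671/0.264 = 6.330 N.

F ≈ 6.33 N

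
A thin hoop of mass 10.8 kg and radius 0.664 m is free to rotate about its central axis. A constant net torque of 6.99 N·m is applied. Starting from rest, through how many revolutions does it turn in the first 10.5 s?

≈ 12.9 revolutions

I = MR² = (10.8)(0.664)² = 4.762 kg·m².
α = τ/I = 6.99/4.762 = 1.468 rad/s².
θ = ½αt² = ½(1.468)(10.5)² = 80.92 rad.
Revolutions = θ/(2π) = 12.88.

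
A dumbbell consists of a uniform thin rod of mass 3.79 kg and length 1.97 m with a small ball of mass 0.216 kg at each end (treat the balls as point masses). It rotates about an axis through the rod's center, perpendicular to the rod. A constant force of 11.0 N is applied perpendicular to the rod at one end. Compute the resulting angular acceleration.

α ≈ 6.59 rad/s²

I_rod = (1/12)ML² = (1/12)(3.79)(1.97)² = 1.226 kg·m².
I_balls = 2·m·(L/2)² = 2(0.216)(0.9850)² = 0.4191 kg·m².
Total I = 1.645 kg·m².
τ = F·(L/2) = (11.0)(0.985) = 10.83 N·m.
α = τ/I = 10.83/1.645 = 6.587 rad/s².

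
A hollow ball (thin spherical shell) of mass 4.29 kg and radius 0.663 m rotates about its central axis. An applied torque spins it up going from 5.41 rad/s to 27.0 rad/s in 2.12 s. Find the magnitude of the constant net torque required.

I = (2/3)MR² = (2/3)(4.29)(0.663)² = 1.257 kg·m².
α = Δω/Δt = (27.0 − 5.41)/2.12 = 10.18 rad/s².
τ = Iα = (1.257)(10.18) = 12.80 N·m.

τ ≈ 12.8 N·m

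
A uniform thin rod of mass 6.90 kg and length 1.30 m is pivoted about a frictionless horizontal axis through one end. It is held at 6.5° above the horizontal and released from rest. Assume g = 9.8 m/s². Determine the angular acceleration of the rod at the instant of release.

About the pivot, I = (1/3)ML² = (1/3)(6.90)(1.30)² = 3.887 kg·m².
The weight acts at the center, a distance L/2 = 0.6500 m from the pivot; τ = Mg(L/2) cos 6.5° = 43.67 N·m.
α = τ/I = 43.67/3.887 = 11.24 rad/s².

α ≈ 11.2 rad/s²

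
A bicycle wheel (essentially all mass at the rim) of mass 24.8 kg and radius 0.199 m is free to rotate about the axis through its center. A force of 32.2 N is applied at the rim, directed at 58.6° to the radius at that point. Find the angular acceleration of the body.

α ≈ 5.57 rad/s²

I = MR² = (24.8)(0.199)² = 0.9821 kg·m².
Only the tangential component produces torque: τ = F R sinθ = (32.2)(0.199) sin 58.6° = 5.469 N·m.
Newton's second law for rotation, τ = Iα, gives α = τ/I = 5.469/0.9821 = 5.569 rad/s².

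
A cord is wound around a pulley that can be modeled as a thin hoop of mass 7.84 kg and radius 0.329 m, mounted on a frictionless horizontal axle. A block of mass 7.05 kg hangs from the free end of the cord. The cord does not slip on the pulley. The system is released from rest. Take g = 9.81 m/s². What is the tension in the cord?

I = MR² = (7.84)(0.329)² = 0.8486 kg·m².
Block: mg − T = ma. Pulley: TR = Iα. No-slip: a = αR, so T = (I/R²)a = 7.840·a.
Then mg = (m + 7.840)a, so a = (7.05)(9.81)/(7.05 + 7.840) = 4.645 m/s².
T = 7.840·a = 36.41 N.

T ≈ 36.4 N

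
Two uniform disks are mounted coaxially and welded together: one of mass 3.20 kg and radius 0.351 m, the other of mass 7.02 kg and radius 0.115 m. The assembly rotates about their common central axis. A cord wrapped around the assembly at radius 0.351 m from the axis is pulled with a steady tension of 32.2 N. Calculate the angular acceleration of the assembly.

I = ½M₁R₁² + ½M₂R₂² = ½(3.20)(0.351)² + ½(7.02)(0.115)² = 0.2435 kg·m².
τ = F r = (32.2)(0.351) = 11.30 N·m.
α = τ/I = 11.30/0.2435 = 46.41 rad/s².

α ≈ 46.4 rad/s²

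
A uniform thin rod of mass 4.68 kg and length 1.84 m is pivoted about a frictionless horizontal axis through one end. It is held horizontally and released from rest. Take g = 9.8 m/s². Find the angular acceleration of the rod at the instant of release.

About the pivot, I = (1/3)ML² = (1/3)(4.68)(1.84)² = 5.282 kg·m².
The weight acts at the center, a distance L/2 = 0.9200 m from the pivot; τ = Mg(L/2) = 42.19 N·m.
α = τ/I = 42.19/5.282 = 7.989 rad/s².

α ≈ 7.99 rad/s²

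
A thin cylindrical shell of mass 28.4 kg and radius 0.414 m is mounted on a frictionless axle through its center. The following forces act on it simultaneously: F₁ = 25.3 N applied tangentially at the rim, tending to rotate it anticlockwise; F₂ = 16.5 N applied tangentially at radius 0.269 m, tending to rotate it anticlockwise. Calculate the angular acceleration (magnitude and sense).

α ≈ 3.06 rad/s², anticlockwise

I = MR² = (28.4)(0.414)² = 4.868 kg·m².
Taking anticlockwise as positive: τ₁ = +(25.3)(0.414) = +10.47 N·m; τ₂ = +(16.5)(0.269) = +4.439 N·m.
Net torque τ = 14.91 N·m.
α = τ/I = 14.91/4.868 = 3.064 rad/s².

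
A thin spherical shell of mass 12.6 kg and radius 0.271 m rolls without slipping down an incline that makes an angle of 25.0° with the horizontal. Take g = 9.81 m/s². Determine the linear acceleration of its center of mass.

Translation along the incline: Mg sinθ − f = Ma.
Rotation about the center: fR = Iα with I = (2/3)MR². No-slip gives a = αR, so f = (I/R²)a = (2/3)M a.
Substituting: Mg sinθ = (1 + 0.6667)Ma, so a = g sinθ/(1 + 0.6667) = (9.81) sin 25.0° / 1.667 = 2.488 m/s².

a ≈ 2.49 m/s²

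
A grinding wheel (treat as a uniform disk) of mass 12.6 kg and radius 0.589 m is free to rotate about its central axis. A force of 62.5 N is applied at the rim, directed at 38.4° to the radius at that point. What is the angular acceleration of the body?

α ≈ 10.5 rad/s²

I = ½MR² = (1/2)(12.6)(0.589)² = 2.186 kg·m².
Only the tangential component produces torque: τ = F R sinθ = (62.5)(0.589) sin 38.4° = 22.87 N·m.
From τ = Iα: α = 22.87/2.186 = 10.46 rad/s².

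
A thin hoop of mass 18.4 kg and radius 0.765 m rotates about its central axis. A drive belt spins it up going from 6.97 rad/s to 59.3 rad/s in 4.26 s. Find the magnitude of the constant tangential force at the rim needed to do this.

I = MR² = (18.4)(0.765)² = 10.77 kg·m².
α = Δω/Δt = (59.3 − 6.97)/4.26 = 12.28 rad/s².
The required torque is τ = Iα = (10.77)(12.28) = 132.3 N·m.
A tangential force at the rim gives τ = FR, so F = τ/R = 132.3/0.765 = 172.9 N.

F ≈ 173 N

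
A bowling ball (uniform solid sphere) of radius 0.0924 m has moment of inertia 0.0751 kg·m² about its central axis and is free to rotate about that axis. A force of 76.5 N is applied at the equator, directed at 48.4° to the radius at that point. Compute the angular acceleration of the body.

Only the tangential component produces torque: τ = F R sinθ = (76.5)(0.0924) sin 48.4° = 5.286 N·m.
From τ = Iα: α = 5.286/0.07510 = 70.38 rad/s².

α ≈ 70.4 rad/s²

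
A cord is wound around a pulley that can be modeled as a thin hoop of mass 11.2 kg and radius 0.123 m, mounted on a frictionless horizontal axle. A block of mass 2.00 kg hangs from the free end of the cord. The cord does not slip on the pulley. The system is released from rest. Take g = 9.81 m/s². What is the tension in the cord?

T ≈ 16.6 N

I = MR² = (11.2)(0.123)² = 0.1694 kg·m².
Block: mg − T = ma. Pulley: TR = Iα. No-slip: a = αR, so T = (I/R²)a = 11.20·a.
Then mg = (m + 11.20)a, so a = (2.00)(9.81)/(2.00 + 11.20) = 1.486 m/s².
T = 11.20·a = 16.65 N.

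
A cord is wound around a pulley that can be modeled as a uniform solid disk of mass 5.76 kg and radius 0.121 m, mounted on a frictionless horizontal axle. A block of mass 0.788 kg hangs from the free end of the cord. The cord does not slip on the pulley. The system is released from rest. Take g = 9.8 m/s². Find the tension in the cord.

T ≈ 6.06 N

I = ½MR² = (1/2)(5.76)(0.121)² = 0.04217 kg·m².
Block: mg − T = ma. Pulley: TR = Iα. No-slip: a = αR, so T = (I/R²)a = 2.880·a.
Then mg = (m + 2.880)a, so a = (0.788)(9.8)/(0.788 + 2.880) = 2.105 m/s².
T = 2.880·a = 6.063 N.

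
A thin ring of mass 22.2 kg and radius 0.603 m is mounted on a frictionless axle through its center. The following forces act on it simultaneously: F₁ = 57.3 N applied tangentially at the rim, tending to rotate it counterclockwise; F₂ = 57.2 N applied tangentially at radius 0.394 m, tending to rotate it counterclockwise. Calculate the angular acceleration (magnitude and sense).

I = MR² = (22.2)(0.603)² = 8.072 kg·m².
Taking counterclockwise as positive: τ₁ = +(57.3)(0.603) = +34.55 N·m; τ₂ = +(57.2)(0.394) = +22.54 N·m.
Net torque τ = 57.09 N·m.
α = τ/I = 57.09/8.072 = 7.072 rad/s².

α ≈ 7.07 rad/s², counterclockwise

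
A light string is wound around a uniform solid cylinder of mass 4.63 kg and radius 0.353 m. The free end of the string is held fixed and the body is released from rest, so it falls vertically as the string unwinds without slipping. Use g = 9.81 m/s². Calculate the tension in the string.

T ≈ 15.1 N

Translation: Mg − T = Ma. Rotation about the center: TR = Iα with I = ½MR².
With a = αR: T = (I/R²)a = (1/2)M a, so Mg = (1 + 0.5000)Ma.
a = g/(1 + 0.5000) = 9.81/1.500 = 6.540 m/s².
T = 0.5000·M·a = (0.5000)(4.63)(6.540) = 15.14 N.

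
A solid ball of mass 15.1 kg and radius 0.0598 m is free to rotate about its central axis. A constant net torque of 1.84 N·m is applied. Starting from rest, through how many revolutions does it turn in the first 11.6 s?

I = (2/5)MR² = (2/5)(15.1)(0.0598)² = 0.02160 kg·m².
α = τ/I = 1.84/0.02160 = 85.19 rad/s².
θ = ½αt² = ½(85.19)(11.6)² = 5731 rad.
Revolutions = θ/(2π) = 912.2.

≈ 912 revolutions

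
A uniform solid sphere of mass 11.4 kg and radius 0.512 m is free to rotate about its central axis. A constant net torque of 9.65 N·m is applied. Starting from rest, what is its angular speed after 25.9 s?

ω ≈ 209 rad/s

I = (2/5)MR² = (2/5)(11.4)(0.512)² = 1.195 kg·m².
α = τ/I = 9.65/1.195 = 8.073 rad/s².
ω = ω₀ + αt = 0 + (8.073)(25.9) = 209.1 rad/s.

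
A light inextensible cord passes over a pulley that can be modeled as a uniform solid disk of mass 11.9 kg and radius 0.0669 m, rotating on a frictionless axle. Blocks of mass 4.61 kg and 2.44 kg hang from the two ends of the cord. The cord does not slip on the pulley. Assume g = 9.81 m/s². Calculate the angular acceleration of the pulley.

I = ½MR² = (1/2)(11.9)(0.0669)² = 0.02663 kg·m².
Heavier block: m₁g − T₁ = m₁a. Lighter block: T₂ − m₂g = m₂a.
Pulley: (T₁ − T₂)R = Iα = I(a/R), so T₁ − T₂ = (I/R²)a = (1/2)M_p a = 5.950·a.
Adding the three: (m₁ − m₂)g = (m₁ + m₂ + 5.950)a, so a = (4.61 − 2.44)(9.81)/(4.61 + 2.44 + 5.950) = 1.638 m/s².
α = a/R = 1.638/0.0669 = 24.48 rad/s².

α ≈ 24.5 rad/s²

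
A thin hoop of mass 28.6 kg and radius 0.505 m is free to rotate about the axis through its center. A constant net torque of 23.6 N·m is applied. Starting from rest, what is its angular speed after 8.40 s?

I = MR² = (28.6)(0.505)² = 7.294 kg·m².
α = τ/I = 23.6/7.294 = 3.236 rad/s².
ω = ω₀ + αt = 0 + (3.236)(8.40) = 27.18 rad/s.

ω ≈ 27.2 rad/s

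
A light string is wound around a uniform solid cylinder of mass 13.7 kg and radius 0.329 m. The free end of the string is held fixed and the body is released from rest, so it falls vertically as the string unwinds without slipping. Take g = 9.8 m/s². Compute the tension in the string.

Translation: Mg − T = Ma. Rotation about the center: TR = Iα with I = ½MR².
With a = αR: T = (I/R²)a = (1/2)M a, so Mg = (1 + 0.5000)Ma.
a = g/(1 + 0.5000) = 9.8/1.500 = 6.533 m/s².
T = 0.5000·M·a = (0.5000)(13.7)(6.533) = 44.75 N.

T ≈ 44.8 N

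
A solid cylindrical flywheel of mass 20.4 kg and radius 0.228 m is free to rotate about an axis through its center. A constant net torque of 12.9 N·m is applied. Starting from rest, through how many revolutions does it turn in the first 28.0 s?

≈ 1520 revolutions

I = ½MR² = (1/2)(20.4)(0.228)² = 0.5302 kg·m².
α = τ/I = 12.9/0.5302 = 24.33 rad/s².
θ = ½αt² = ½(24.33)(28.0)² = 9537 rad.
Revolutions = θ/(2π) = 1518.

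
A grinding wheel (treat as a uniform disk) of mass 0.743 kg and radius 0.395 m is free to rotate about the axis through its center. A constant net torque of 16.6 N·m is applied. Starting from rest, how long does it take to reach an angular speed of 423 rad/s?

I = ½MR² = (1/2)(0.743)(0.395)² = 0.05796 kg·m².
α = τ/I = 16.6/0.05796 = 286.4 rad/s².
ω = αt ⇒ t = ω/α = 423/286.4 = 1.477 s.

t ≈ 1.48 s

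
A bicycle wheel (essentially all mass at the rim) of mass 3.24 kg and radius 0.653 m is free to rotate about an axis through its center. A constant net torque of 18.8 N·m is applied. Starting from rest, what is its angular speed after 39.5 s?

ω ≈ 538 rad/s

I = MR² = (3.24)(0.653)² = 1.382 kg·m².
α = τ/I = 18.8/1.382 = 13.61 rad/s².
ω = ω₀ + αt = 0 + (13.61)(39.5) = 537.5 rad/s.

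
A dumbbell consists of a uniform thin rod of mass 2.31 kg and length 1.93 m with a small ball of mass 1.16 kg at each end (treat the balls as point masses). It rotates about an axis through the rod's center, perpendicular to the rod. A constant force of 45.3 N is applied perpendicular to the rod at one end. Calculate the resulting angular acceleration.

I_rod = (1/12)ML² = (1/12)(2.31)(1.93)² = 0.7170 kg·m².
I_balls = 2·m·(L/2)² = 2(1.16)(0.9650)² = 2.160 kg·m².
Total I = 2.877 kg·m².
τ = F·(L/2) = (45.3)(0.965) = 43.71 N·m.
α = τ/I = 43.71/2.877 = 15.19 rad/s².

α ≈ 15.2 rad/s²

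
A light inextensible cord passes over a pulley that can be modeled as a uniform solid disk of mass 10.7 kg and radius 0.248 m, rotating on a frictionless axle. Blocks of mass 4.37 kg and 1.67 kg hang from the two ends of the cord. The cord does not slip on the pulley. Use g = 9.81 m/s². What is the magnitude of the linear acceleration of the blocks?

I = ½MR² = (1/2)(10.7)(0.248)² = 0.3290 kg·m².
Heavier block: m₁g − T₁ = m₁a. Lighter block: T₂ − m₂g = m₂a.
Pulley: (T₁ − T₂)R = Iα = I(a/R), so T₁ − T₂ = (I/R²)a = (1/2)M_p a = 5.350·a.
Adding the three: (m₁ − m₂)g = (m₁ + m₂ + 5.350)a, so a = (4.37 − 1.67)(9.81)/(4.37 + 1.67 + 5.350) = 2.325 m/s².

a ≈ 2.33 m/s²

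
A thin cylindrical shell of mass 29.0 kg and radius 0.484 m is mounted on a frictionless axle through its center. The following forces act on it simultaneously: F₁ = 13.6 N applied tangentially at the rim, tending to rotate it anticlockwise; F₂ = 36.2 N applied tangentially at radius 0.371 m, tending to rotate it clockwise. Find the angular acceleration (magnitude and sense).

α ≈ 1.01 rad/s², clockwise

I = MR² = (29.0)(0.484)² = 6.793 kg·m².
Taking anticlockwise as positive: τ₁ = +(13.6)(0.484) = +6.582 N·m; τ₂ = −(36.2)(0.371) = −13.43 N·m.
Net torque τ = -6.848 N·m.
α = τ/I = -6.848/6.793 = -1.008 rad/s².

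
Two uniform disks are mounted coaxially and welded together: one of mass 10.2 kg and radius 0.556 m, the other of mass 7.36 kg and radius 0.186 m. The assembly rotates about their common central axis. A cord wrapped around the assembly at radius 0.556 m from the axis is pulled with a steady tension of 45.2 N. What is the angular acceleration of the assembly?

α ≈ 14.7 rad/s²

I = ½M₁R₁² + ½M₂R₂² = ½(10.2)(0.556)² + ½(7.36)(0.186)² = 1.704 kg·m².
τ = F r = (45.2)(0.556) = 25.13 N·m.
α = τ/I = 25.13/1.704 = 14.75 rad/s².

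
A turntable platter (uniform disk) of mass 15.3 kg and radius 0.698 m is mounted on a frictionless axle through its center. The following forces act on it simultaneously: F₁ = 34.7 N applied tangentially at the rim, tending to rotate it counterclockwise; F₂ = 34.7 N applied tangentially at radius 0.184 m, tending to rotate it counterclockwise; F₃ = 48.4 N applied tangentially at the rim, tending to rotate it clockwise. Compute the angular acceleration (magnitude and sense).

α ≈ 0.853 rad/s², clockwise

I = ½MR² = (1/2)(15.3)(0.698)² = 3.727 kg·m².
Taking counterclockwise as positive: τ₁ = +(34.7)(0.698) = +24.22 N·m; τ₂ = +(34.7)(0.184) = +6.385 N·m; τ₃ = −(48.4)(0.698) = −33.78 N·m.
Net torque τ = -3.178 N·m.
α = τ/I = -3.178/3.727 = -0.8526 rad/s².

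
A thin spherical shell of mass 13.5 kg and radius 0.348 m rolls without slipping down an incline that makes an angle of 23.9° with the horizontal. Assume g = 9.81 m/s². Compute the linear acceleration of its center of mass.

a ≈ 2.38 m/s²

Translation along the incline: Mg sinθ − f = Ma.
Rotation about the center: fR = Iα with I = (2/3)MR². No-slip gives a = αR, so f = (I/R²)a = (2/3)M a.
Substituting: Mg sinθ = (1 + 0.6667)Ma, so a = g sinθ/(1 + 0.6667) = (9.81) sin 23.9° / 1.667 = 2.385 m/s².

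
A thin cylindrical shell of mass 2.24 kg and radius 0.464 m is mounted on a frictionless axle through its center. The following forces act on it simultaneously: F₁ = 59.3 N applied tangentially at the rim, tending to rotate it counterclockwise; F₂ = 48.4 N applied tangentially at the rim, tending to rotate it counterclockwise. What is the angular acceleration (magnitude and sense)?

α ≈ 104 rad/s², counterclockwise

I = MR² = (2.24)(0.464)² = 0.4823 kg·m².
Taking counterclockwise as positive: τ₁ = +(59.3)(0.464) = +27.52 N·m; τ₂ = +(48.4)(0.464) = +22.46 N·m.
Net torque τ = 49.97 N·m.
α = τ/I = 49.97/0.4823 = 103.6 rad/s².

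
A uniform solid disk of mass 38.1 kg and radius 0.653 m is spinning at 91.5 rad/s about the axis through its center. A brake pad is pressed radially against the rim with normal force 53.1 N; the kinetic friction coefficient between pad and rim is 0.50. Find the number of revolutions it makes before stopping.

I = ½MR² = (1/2)(38.1)(0.653)² = 8.123 kg·m².
Friction force f = μN = (0.50)(53.1) = 26.55 N at the rim; torque magnitude τ = fR = 17.34 N·m, opposing ω.
|α| = τ/I = 17.34/8.123 = 2.134 rad/s² (deceleration).
ω² = ω₀² − 2|α|θ with ω = 0 ⇒ θ = ω₀²/(2|α|) = 1961 rad = 312.2 rev.

≈ 312 revolutions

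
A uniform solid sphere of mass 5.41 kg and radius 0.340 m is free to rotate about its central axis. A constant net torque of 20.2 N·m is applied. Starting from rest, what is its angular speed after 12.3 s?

I = (2/5)MR² = (2/5)(5.41)(0.340)² = 0.2502 kg·m².
α = τ/I = 20.2/0.2502 = 80.75 rad/s².
ω = ω₀ + αt = 0 + (80.75)(12.3) = 993.2 rad/s.

ω ≈ 993 rad/s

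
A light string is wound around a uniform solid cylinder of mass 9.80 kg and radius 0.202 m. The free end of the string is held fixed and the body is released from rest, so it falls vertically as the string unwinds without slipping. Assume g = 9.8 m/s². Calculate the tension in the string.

Translation: Mg − T = Ma. Rotation about the center: TR = Iα with I = ½MR².
With a = αR: T = (I/R²)a = (1/2)M a, so Mg = (1 + 0.5000)Ma.
a = g/(1 + 0.5000) = 9.8/1.500 = 6.533 m/s².
T = 0.5000·M·a = (0.5000)(9.80)(6.533) = 32.01 N.

T ≈ 32.0 N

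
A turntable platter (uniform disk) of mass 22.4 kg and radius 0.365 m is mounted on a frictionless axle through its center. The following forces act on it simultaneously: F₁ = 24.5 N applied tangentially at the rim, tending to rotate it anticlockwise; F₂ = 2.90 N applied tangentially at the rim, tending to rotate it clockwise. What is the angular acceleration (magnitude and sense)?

I = ½MR² = (1/2)(22.4)(0.365)² = 1.492 kg·m².
Taking anticlockwise as positive: τ₁ = +(24.5)(0.365) = +8.942 N·m; τ₂ = −(2.90)(0.365) = −1.058 N·m.
Net torque τ = 7.884 N·m.
α = τ/I = 7.884/1.492 = 5.284 rad/s².

α ≈ 5.28 rad/s², anticlockwise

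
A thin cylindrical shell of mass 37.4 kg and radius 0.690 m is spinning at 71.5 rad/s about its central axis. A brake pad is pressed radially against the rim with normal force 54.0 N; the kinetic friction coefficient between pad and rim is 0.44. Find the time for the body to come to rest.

t ≈ 77.7 s

I = MR² = (37.4)(0.690)² = 17.81 kg·m².
Friction force f = μN = (0.44)(54.0) = 23.76 N at the rim; torque magnitude τ = fR = 16.39 N·m, opposing ω.
|α| = τ/I = 16.39/17.81 = 0.9207 rad/s² (deceleration).
0 = ω₀ − |α|t ⇒ t = ω₀/|α| = 71.5/0.9207 = 77.66 s.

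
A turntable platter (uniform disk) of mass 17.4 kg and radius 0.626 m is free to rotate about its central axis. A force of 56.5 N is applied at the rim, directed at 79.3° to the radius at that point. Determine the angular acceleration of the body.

I = ½MR² = (1/2)(17.4)(0.626)² = 3.409 kg·m².
Only the tangential component produces torque: τ = F R sinθ = (56.5)(0.626) sin 79.3° = 34.75 N·m.
From τ = Iα: α = 34.75/3.409 = 10.19 rad/s².

α ≈ 10.2 rad/s²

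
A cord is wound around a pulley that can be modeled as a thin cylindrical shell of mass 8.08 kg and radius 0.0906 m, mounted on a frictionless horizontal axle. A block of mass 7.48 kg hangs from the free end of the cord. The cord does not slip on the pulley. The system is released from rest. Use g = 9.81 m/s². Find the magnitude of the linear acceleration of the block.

a ≈ 4.72 m/s²

I = MR² = (8.08)(0.0906)² = 0.06632 kg·m².
Block: mg − T = ma. Pulley: TR = Iα. No-slip: a = αR, so T = (I/R²)a = 8.080·a.
Then mg = (m + 8.080)a, so a = (7.48)(9.81)/(7.48 + 8.080) = 4.716 m/s².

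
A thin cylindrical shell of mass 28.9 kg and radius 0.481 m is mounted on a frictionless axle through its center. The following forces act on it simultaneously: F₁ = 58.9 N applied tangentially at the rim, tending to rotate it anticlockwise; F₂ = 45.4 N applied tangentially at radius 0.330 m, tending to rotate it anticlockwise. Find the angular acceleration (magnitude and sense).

I = MR² = (28.9)(0.481)² = 6.686 kg·m².
Taking anticlockwise as positive: τ₁ = +(58.9)(0.481) = +28.33 N·m; τ₂ = +(45.4)(0.330) = +14.98 N·m.
Net torque τ = 43.31 N·m.
α = τ/I = 43.31/6.686 = 6.478 rad/s².

α ≈ 6.48 rad/s², anticlockwise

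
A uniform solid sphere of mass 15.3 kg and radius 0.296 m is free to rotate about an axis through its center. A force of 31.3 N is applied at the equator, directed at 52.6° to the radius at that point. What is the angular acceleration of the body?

I = (2/5)MR² = (2/5)(15.3)(0.296)² = 0.5362 kg·m².
Only the tangential component produces torque: τ = F R sinθ = (31.3)(0.296) sin 52.6° = 7.360 N·m.
Newton's second law for rotation, τ = Iα, gives α = τ/I = 7.360/0.5362 = 13.73 rad/s².

α ≈ 13.7 rad/s²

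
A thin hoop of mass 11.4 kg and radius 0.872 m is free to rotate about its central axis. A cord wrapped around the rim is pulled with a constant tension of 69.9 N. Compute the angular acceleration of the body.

I = MR² = (11.4)(0.872)² = 8.668 kg·m².
τ = F R = (69.9)(0.872) = 60.95 N·m.
Newton's second law for rotation, τ = Iα, gives α = τ/I = 60.95/8.668 = 7.032 rad/s².

α ≈ 7.03 rad/s²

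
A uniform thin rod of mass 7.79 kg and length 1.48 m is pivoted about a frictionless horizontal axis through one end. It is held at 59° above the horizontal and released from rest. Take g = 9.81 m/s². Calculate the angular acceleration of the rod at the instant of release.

About the pivot, I = (1/3)ML² = (1/3)(7.79)(1.48)² = 5.688 kg·m².
The weight acts at the center, a distance L/2 = 0.7400 m from the pivot; τ = Mg(L/2) cos 59° = 29.13 N·m.
α = τ/I = 29.13/5.688 = 5.121 rad/s².
(Equivalently α = (3g/(2L)) cos 59° = 5.121 rad/s².)

α ≈ 5.12 rad/s²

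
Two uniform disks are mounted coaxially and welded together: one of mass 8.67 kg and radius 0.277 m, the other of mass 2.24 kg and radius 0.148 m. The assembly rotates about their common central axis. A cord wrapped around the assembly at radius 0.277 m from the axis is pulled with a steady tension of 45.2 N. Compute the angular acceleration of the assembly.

I = ½M₁R₁² + ½M₂R₂² = ½(8.67)(0.277)² + ½(2.24)(0.148)² = 0.3572 kg·m².
τ = F r = (45.2)(0.277) = 12.52 N·m.
α = τ/I = 12.52/0.3572 = 35.06 rad/s².

α ≈ 35.1 rad/s²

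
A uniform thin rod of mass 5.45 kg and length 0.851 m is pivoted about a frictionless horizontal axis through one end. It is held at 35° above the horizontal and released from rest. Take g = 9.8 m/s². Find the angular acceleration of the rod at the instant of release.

α ≈ 14.1 rad/s²

About the pivot, I = (1/3)ML² = (1/3)(5.45)(0.851)² = 1.316 kg·m².
The weight acts at the center, a distance L/2 = 0.4255 m from the pivot; τ = Mg(L/2) cos 35° = 18.62 N·m.
α = τ/I = 18.62/1.316 = 14.15 rad/s².
(Equivalently α = (3g/(2L)) cos 35° = 14.15 rad/s².)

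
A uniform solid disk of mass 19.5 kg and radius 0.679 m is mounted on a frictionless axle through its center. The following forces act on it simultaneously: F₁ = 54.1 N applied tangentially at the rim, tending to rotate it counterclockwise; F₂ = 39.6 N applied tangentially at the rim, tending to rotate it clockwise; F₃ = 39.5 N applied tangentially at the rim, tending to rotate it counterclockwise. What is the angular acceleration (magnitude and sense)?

α ≈ 8.16 rad/s², counterclockwise

I = ½MR² = (1/2)(19.5)(0.679)² = 4.495 kg·m².
Taking counterclockwise as positive: τ₁ = +(54.1)(0.679) = +36.73 N·m; τ₂ = −(39.6)(0.679) = −26.89 N·m; τ₃ = +(39.5)(0.679) = +26.82 N·m.
Net torque τ = 36.67 N·m.
α = τ/I = 36.67/4.495 = 8.157 rad/s².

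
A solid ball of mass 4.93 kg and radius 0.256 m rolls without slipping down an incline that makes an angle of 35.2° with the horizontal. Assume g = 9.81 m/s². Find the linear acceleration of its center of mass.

a ≈ 4.04 m/s²

Translation along the incline: Mg sinθ − f = Ma.
Rotation about the center: fR = Iα with I = (2/5)MR². No-slip gives a = αR, so f = (I/R²)a = (2/5)M a.
Substituting: Mg sinθ = (1 + 0.4000)Ma, so a = g sinθ/(1 + 0.4000) = (9.81) sin 35.2° / 1.400 = 4.039 m/s².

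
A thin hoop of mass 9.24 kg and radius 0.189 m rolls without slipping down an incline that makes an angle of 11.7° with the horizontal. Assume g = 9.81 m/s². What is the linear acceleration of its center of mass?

a ≈ 0.995 m/s²

Translation along the incline: Mg sinθ − f = Ma.
Rotation about the center: fR = Iα with I = MR². No-slip gives a = αR, so f = (I/R²)a = M a.
Substituting: Mg sinθ = (1 + 1.000)Ma, so a = g sinθ/(1 + 1.000) = (9.81) sin 11.7° / 2.000 = 0.9947 m/s².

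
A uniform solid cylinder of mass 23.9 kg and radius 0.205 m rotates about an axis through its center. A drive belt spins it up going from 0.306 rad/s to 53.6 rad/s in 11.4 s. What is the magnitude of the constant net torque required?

I = ½MR² = (1/2)(23.9)(0.205)² = 0.5022 kg·m².
α = Δω/Δt = (53.6 − 0.306)/11.4 = 4.675 rad/s².
τ = Iα = (0.5022)(4.675) = 2.348 N·m.

τ ≈ 2.35 N·m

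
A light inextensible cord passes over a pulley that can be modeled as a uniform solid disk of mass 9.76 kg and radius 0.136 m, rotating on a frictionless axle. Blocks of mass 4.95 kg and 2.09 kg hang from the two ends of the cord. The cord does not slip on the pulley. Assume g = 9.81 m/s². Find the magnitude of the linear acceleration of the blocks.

a ≈ 2.35 m/s²

I = ½MR² = (1/2)(9.76)(0.136)² = 0.09026 kg·m².
Heavier block: m₁g − T₁ = m₁a. Lighter block: T₂ − m₂g = m₂a.
Pulley: (T₁ − T₂)R = Iα = I(a/R), so T₁ − T₂ = (I/R²)a = (1/2)M_p a = 4.880·a.
Adding the three: (m₁ − m₂)g = (m₁ + m₂ + 4.880)a, so a = (4.95 − 2.09)(9.81)/(4.95 + 2.09 + 4.880) = 2.354 m/s².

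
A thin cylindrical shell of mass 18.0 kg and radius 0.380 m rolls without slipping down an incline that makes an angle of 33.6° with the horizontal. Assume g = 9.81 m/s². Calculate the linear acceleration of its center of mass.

Translation along the incline: Mg sinθ − f = Ma.
Rotation about the center: fR = Iα with I = MR². No-slip gives a = αR, so f = (I/R²)a = M a.
Substituting: Mg sinθ = (1 + 1.000)Ma, so a = g sinθ/(1 + 1.000) = (9.81) sin 33.6° / 2.000 = 2.714 m/s².

a ≈ 2.71 m/s²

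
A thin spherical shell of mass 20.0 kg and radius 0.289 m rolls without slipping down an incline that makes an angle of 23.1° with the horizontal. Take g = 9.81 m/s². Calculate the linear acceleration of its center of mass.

Translation along the incline: Mg sinθ − f = Ma.
Rotation about the center: fR = Iα with I = (2/3)MR². No-slip gives a = αR, so f = (I/R²)a = (2/3)M a.
Substituting: Mg sinθ = (1 + 0.6667)Ma, so a = g sinθ/(1 + 0.6667) = (9.81) sin 23.1° / 1.667 = 2.309 m/s².

a ≈ 2.31 m/s²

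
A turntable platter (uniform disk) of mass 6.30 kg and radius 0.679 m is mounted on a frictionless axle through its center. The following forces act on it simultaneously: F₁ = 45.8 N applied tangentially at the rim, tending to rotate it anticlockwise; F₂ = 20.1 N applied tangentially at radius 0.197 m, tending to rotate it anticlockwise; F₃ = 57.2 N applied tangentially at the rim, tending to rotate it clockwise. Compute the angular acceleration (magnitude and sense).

α ≈ 2.60 rad/s², clockwise

I = ½MR² = (1/2)(6.30)(0.679)² = 1.452 kg·m².
Taking anticlockwise as positive: τ₁ = +(45.8)(0.679) = +31.10 N·m; τ₂ = +(20.1)(0.197) = +3.960 N·m; τ₃ = −(57.2)(0.679) = −38.84 N·m.
Net torque τ = -3.781 N·m.
α = τ/I = -3.781/1.452 = -2.603 rad/s².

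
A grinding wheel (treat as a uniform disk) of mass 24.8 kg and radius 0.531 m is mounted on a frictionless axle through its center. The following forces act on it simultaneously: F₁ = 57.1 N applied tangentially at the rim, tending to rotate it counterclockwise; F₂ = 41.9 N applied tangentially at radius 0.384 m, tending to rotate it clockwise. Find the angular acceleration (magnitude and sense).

α ≈ 4.07 rad/s², counterclockwise

I = ½MR² = (1/2)(24.8)(0.531)² = 3.496 kg·m².
Taking counterclockwise as positive: τ₁ = +(57.1)(0.531) = +30.32 N·m; τ₂ = −(41.9)(0.384) = −16.09 N·m.
Net torque τ = 14.23 N·m.
α = τ/I = 14.23/3.496 = 4.070 rad/s².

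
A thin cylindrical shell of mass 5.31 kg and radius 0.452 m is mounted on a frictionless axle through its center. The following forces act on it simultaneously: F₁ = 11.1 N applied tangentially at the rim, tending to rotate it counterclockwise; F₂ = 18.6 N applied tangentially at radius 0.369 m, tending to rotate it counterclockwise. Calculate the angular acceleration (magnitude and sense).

α ≈ 11.0 rad/s², counterclockwise

I = MR² = (5.31)(0.452)² = 1.085 kg·m².
Taking counterclockwise as positive: τ₁ = +(11.1)(0.452) = +5.017 N·m; τ₂ = +(18.6)(0.369) = +6.863 N·m.
Net torque τ = 11.88 N·m.
α = τ/I = 11.88/1.085 = 10.95 rad/s².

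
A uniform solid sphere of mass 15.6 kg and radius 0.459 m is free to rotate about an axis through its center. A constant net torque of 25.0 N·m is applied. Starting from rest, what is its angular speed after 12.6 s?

ω ≈ 240 rad/s

I = (2/5)MR² = (2/5)(15.6)(0.459)² = 1.315 kg·m².
α = τ/I = 25.0/1.315 = 19.02 rad/s².
ω = ω₀ + αt = 0 + (19.02)(12.6) = 239.6 rad/s.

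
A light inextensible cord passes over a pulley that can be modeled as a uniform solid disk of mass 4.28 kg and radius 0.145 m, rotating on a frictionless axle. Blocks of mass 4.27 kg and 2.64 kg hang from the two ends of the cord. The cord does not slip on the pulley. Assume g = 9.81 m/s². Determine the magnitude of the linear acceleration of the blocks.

I = ½MR² = (1/2)(4.28)(0.145)² = 0.04499 kg·m².
Heavier block: m₁g − T₁ = m₁a. Lighter block: T₂ − m₂g = m₂a.
Pulley: (T₁ − T₂)R = Iα = I(a/R), so T₁ − T₂ = (I/R²)a = (1/2)M_p a = 2.140·a.
Adding the three: (m₁ − m₂)g = (m₁ + m₂ + 2.140)a, so a = (4.27 − 2.64)(9.81)/(4.27 + 2.64 + 2.140) = 1.767 m/s².

a ≈ 1.77 m/s²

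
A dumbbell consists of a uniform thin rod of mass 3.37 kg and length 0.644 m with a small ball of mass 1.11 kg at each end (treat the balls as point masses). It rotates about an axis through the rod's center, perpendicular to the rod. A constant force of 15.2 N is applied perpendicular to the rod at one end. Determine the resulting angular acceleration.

α ≈ 14.1 rad/s²

I_rod = (1/12)ML² = (1/12)(3.37)(0.644)² = 0.1165 kg·m².
I_balls = 2·m·(L/2)² = 2(1.11)(0.3220)² = 0.2302 kg·m².
Total I = 0.3467 kg·m².
τ = F·(L/2) = (15.2)(0.322) = 4.894 N·m.
α = τ/I = 4.894/0.3467 = 14.12 rad/s².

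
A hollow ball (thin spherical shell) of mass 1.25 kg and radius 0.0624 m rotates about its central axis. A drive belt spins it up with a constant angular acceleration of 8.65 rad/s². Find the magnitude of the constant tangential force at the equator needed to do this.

I = (2/3)MR² = (2/3)(1.25)(0.0624)² = 0.003245 kg·m².
The required torque is τ = Iα = (0.003245)(8.650) = 0.02807 N·m.
A tangential force at the equator gives τ = FR, so F = τ/R = 0.02807/0.0624 = 0.4498 N.

F ≈ 0.450 N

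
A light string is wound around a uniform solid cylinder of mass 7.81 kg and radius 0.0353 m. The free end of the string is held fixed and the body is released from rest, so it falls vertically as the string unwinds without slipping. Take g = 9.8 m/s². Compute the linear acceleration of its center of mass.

Translation: Mg − T = Ma. Rotation about the center: TR = Iα with I = ½MR².
With a = αR: T = (I/R²)a = (1/2)M a, so Mg = (1 + 0.5000)Ma.
a = g/(1 + 0.5000) = 9.8/1.500 = 6.533 m/s².

a ≈ 6.53 m/s²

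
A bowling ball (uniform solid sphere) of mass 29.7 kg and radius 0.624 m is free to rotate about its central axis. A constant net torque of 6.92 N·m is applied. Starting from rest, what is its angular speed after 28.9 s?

ω ≈ 43.2 rad/s

I = (2/5)MR² = (2/5)(29.7)(0.624)² = 4.626 kg·m².
α = τ/I = 6.92/4.626 = 1.496 rad/s².
ω = ω₀ + αt = 0 + (1.496)(28.9) = 43.23 rad/s.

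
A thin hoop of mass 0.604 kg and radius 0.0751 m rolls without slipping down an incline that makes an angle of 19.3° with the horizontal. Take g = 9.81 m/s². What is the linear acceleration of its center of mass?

a ≈ 1.62 m/s²

Translation along the incline: Mg sinθ − f = Ma.
Rotation about the center: fR = Iα with I = MR². No-slip gives a = αR, so f = (I/R²)a = M a.
Substituting: Mg sinθ = (1 + 1.000)Ma, so a = g sinθ/(1 + 1.000) = (9.81) sin 19.3° / 2.000 = 1.621 m/s².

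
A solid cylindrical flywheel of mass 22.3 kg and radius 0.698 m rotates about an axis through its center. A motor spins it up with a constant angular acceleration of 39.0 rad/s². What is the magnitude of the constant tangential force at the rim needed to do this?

F ≈ 304 N

I = ½MR² = (1/2)(22.3)(0.698)² = 5.432 kg·m².
The required torque is τ = Iα = (5.432)(39.00) = 211.9 N·m.
A tangential force at the rim gives τ = FR, so F = τ/R = 211.9/0.698 = 303.5 N.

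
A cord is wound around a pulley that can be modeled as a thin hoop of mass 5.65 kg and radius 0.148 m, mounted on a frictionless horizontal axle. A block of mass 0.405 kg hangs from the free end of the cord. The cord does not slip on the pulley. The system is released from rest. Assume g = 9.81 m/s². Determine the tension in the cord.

T ≈ 3.71 N

I = MR² = (5.65)(0.148)² = 0.1238 kg·m².
Block: mg − T = ma. Pulley: TR = Iα. No-slip: a = αR, so T = (I/R²)a = 5.650·a.
Then mg = (m + 5.650)a, so a = (0.405)(9.81)/(0.405 + 5.650) = 0.6562 m/s².
T = 5.650·a = 3.707 N.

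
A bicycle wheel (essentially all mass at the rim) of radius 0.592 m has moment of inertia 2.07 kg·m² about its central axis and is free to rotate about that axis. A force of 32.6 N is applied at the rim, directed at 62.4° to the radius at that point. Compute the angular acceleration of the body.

Only the tangential component produces torque: τ = F R sinθ = (32.6)(0.592) sin 62.4° = 17.10 N·m.
From τ = Iα: α = 17.10/2.070 = 8.262 rad/s².

α ≈ 8.26 rad/s²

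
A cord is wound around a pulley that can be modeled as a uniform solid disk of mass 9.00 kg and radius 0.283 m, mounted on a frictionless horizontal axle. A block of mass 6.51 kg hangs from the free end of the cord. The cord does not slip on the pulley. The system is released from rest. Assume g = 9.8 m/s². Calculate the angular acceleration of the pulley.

α ≈ 20.5 rad/s²

I = ½MR² = (1/2)(9.00)(0.283)² = 0.3604 kg·m².
Block: mg − T = ma. Pulley: TR = Iα. No-slip: a = αR, so T = (I/R²)a = 4.500·a.
Then mg = (m + 4.500)a, so a = (6.51)(9.8)/(6.51 + 4.500) = 5.795 m/s².
α = a/R = 5.795/0.283 = 20.48 rad/s².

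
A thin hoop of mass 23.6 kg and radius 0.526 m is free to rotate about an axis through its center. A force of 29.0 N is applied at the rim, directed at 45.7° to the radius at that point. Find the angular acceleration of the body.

I = MR² = (23.6)(0.526)² = 6.530 kg·m².
Only the tangential component produces torque: τ = F R sinθ = (29.0)(0.526) sin 45.7° = 10.92 N·m.
Newton's second law for rotation, τ = Iα, gives α = τ/I = 10.92/6.530 = 1.672 rad/s².

α ≈ 1.67 rad/s²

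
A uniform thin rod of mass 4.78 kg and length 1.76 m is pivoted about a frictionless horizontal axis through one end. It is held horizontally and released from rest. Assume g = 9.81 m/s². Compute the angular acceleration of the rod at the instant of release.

α ≈ 8.36 rad/s²

About the pivot, I = (1/3)ML² = (1/3)(4.78)(1.76)² = 4.936 kg·m².
The weight acts at the center, a distance L/2 = 0.8800 m from the pivot; τ = Mg(L/2) = 41.26 N·m.
α = τ/I = 41.26/4.936 = 8.361 rad/s².
(Equivalently α = (3g/(2L)) = 8.361 rad/s².)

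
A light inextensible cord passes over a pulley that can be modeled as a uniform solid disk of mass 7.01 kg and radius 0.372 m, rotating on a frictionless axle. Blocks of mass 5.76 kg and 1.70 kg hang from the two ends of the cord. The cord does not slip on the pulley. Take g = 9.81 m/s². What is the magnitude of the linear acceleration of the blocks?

I = ½MR² = (1/2)(7.01)(0.372)² = 0.4850 kg·m².
Heavier block: m₁g − T₁ = m₁a. Lighter block: T₂ − m₂g = m₂a.
Pulley: (T₁ − T₂)R = Iα = I(a/R), so T₁ − T₂ = (I/R²)a = (1/2)M_p a = 3.505·a.
Adding the three: (m₁ − m₂)g = (m₁ + m₂ + 3.505)a, so a = (5.76 − 1.70)(9.81)/(5.76 + 1.70 + 3.505) = 3.632 m/s².

a ≈ 3.63 m/s²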